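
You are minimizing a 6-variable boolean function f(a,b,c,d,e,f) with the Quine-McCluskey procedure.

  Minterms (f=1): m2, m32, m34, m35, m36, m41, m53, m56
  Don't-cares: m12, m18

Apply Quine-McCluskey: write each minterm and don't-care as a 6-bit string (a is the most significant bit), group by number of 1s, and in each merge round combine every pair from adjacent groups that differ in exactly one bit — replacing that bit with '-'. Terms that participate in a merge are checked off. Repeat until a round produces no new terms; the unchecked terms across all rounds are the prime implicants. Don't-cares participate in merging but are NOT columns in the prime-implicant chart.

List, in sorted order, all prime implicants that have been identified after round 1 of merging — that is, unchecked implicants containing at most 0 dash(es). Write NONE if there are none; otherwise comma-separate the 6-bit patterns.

[col 0] 000010*, 001100, 010010*, 100000*, 100010*, 100011*, 100100*, 101001, 110101, 111000
[col 1] -00010, 0-0010, 100-00, 1000-0, 10001-
Prime implicants: -00010, 0-0010, 001100, 100-00, 1000-0, 10001-, 101001, 110101, 111000

001100, 101001, 110101, 111000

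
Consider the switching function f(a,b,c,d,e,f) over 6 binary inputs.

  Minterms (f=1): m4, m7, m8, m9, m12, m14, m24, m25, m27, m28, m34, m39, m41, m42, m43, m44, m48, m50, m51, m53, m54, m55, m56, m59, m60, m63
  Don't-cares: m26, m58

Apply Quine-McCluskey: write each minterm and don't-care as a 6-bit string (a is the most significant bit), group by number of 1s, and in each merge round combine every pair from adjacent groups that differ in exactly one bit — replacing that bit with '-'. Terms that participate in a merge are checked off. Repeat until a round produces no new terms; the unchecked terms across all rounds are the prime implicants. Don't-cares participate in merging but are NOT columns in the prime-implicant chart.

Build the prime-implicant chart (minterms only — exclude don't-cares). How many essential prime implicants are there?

Round 0: 000100✓ 000111✓ 001000✓ 001001✓ 001100✓ 001110✓ 011000✓ 011001✓ 011010✓ 011011✓ 011100✓ 100010✓ 100111✓ 101001✓ 101010✓ 101011✓ 101100✓ 110000✓ 110010✓ 110011✓ 110101✓ 110110✓ 110111✓ 111000✓ 111010✓ 111011✓ 111100✓ 111111✓
Round 1: -00111 -01001 -01100✓ -11000✓ -11010✓ -11011✓ -11100✓ 0-1000✓ 0-1001✓ 0-1100✓ 00-100 001-00✓ 00100-✓ 0011-0 011-00✓ 0110-0✓ 0110-1✓ 01100-✓ 01101-✓ 1-0010✓ 1-0111 1-1010✓ 1-1011✓ 1-1100✓ 10-010✓ 1010-1 10101-✓ 11-000✓ 11-010✓ 11-011✓ 11-111✓ 110-10✓ 110-11✓ 1100-0✓ 11001-✓ 1101-1 11011-✓ 111-00✓ 111-11✓ 1110-0✓ 11101-✓
Round 2: --1100 -11-00 -110-0 -1101- 0-1-00 0-100- 0110-- 1--010 1-101- 11--11 11-0-0 11-01- 110-1-
PIs = {--1100, -00111, -01001, -11-00, -110-0, -1101-, 0-1-00, 0-100-, 00-100, 0011-0, 0110--, 1--010, 1-0111, 1-101-, 1010-1, 11--11, 11-0-0, 11-01-, 110-1-, 1101-1}
Coverage chart:
  m4: 00-100 ←essential
  m7: -00111 ←essential
  m8: 0-1-00,0-100-
  m9: -01001,0-100-
  m12: --1100,0-1-00,00-100,0011-0
  m14: 0011-0 ←essential
  m24: -11-00,-110-0,0-1-00,0-100-,0110--
  m25: 0-100-,0110--
  m27: -1101-,0110--
  m28: --1100,-11-00,0-1-00
  m34: 1--010 ←essential
  m39: -00111,1-0111
  m41: -01001,1010-1
  m42: 1--010,1-101-
  m43: 1-101-,1010-1
  m44: --1100 ←essential
  m48: 11-0-0 ←essential
  m50: 1--010,11-0-0,11-01-,110-1-
  m51: 11--11,11-01-,110-1-
  m53: 1101-1 ←essential
  m54: 110-1- ←essential
  m55: 1-0111,11--11,110-1-,1101-1
  m56: -11-00,-110-0,11-0-0
  m59: -1101-,1-101-,11--11,11-01-
  m60: --1100,-11-00
  m63: 11--11 ←essential
Essential: --1100, -00111, 00-100, 0011-0, 1--010, 11--11, 11-0-0, 110-1-, 1101-1

9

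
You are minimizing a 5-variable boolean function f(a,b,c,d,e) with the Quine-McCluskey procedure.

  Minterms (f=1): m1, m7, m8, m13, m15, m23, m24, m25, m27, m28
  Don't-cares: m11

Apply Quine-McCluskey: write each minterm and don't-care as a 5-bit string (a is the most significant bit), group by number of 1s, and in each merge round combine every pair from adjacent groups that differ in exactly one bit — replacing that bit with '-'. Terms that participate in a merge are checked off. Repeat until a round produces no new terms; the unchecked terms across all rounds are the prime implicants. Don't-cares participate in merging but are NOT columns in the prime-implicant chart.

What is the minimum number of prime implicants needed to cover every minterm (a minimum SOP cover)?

[col 0] 00001, 00111*, 01000*, 01011*, 01101*, 01111*, 10111*, 11000*, 11001*, 11011*, 11100*
[col 1] -0111, -1000, -1011, 0-111, 01-11, 011-1, 11-00, 110-1, 1100-
Prime implicants: -0111, -1000, -1011, 0-111, 00001, 01-11, 011-1, 11-00, 110-1, 1100-
PI chart (minterm → PIs covering it):
  1 | 00001  (sole → essential)
  7 | -0111,0-111
  8 | -1000  (sole → essential)
  13 | 011-1  (sole → essential)
  15 | 0-111,01-11,011-1
  23 | -0111  (sole → essential)
  24 | -1000,11-00,1100-
  25 | 110-1,1100-
  27 | -1011,110-1
  28 | 11-00  (sole → essential)
Essential prime implicants: -0111, -1000, 00001, 011-1, 11-00
Petrick residual → 110-1
Minimum SOP uses 6 PIs: b'cde + bc'd'e' + a'b'c'd'e + a'bce + abd'e' + abc'e

6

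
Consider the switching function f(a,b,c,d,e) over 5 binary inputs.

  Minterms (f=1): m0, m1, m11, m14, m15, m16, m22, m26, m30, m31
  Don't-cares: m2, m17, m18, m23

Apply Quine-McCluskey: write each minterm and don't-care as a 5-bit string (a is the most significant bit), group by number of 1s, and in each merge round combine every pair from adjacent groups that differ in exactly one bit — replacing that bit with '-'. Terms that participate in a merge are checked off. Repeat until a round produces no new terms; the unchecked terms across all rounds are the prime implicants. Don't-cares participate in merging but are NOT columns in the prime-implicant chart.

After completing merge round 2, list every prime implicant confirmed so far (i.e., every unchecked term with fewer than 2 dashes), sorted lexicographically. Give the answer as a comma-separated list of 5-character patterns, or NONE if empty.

Round 0: 00000✓ 00001✓ 00010✓ 01011✓ 01110✓ 01111✓ 10000✓ 10001✓ 10010✓ 10110✓ 10111✓ 11010✓ 11110✓ 11111✓
Round 1: -0000✓ -0001✓ -0010✓ -1110✓ -1111✓ 000-0✓ 0000-✓ 01-11 0111-✓ 1-010✓ 1-110✓ 1-111✓ 10-10✓ 100-0✓ 1000-✓ 1011-✓ 11-10✓ 1111-✓
Round 2: -00-0 -000- -111- 1--10 1-11-
PIs = {-00-0, -000-, -111-, 01-11, 1--10, 1-11-}

01-11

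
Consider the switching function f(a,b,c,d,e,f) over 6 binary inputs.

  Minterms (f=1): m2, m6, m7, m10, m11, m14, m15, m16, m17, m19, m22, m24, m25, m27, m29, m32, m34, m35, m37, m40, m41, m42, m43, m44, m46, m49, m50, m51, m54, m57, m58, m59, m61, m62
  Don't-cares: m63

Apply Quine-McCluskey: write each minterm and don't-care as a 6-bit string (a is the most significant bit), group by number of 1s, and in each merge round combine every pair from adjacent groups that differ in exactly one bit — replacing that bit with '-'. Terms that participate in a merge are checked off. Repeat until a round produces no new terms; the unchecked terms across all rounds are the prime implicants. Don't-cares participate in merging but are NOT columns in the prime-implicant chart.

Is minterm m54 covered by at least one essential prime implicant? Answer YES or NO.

Round 0: 000010✓ 000110✓ 000111✓ 001010✓ 001011✓ 001110✓ 001111✓ 010000✓ 010001✓ 010011✓ 010110✓ 011000✓ 011001✓ 011011✓ 011101✓ 100000✓ 100010✓ 100011✓ 100101 101000✓ 101001✓ 101010✓ 101011✓ 101100✓ 101110✓ 110001✓ 110010✓ 110011✓ 110110✓ 111001✓ 111010✓ 111011✓ 111101✓ 111110✓ 111111✓
Round 1: -00010✓ -01010✓ -01011✓ -01110✓ -10001✓ -10011✓ -10110 -11001✓ -11011✓ -11101✓ 0-0110 0-1011✓ 00-010✓ 00-110✓ 00-111✓ 000-10✓ 00011-✓ 001-10✓ 001-11✓ 00101-✓ 00111-✓ 01-000✓ 01-001✓ 01-011✓ 0100-1✓ 01000-✓ 011-01✓ 0110-1✓ 01100-✓ 1-0010✓ 1-0011✓ 1-1001✓ 1-1010✓ 1-1011✓ 1-1110✓ 10-000✓ 10-010✓ 10-011✓ 1000-0✓ 10001-✓ 101-00✓ 101-10✓ 1010-0✓ 1010-1✓ 10100-✓ 10101-✓ 1011-0✓ 11-001✓ 11-010✓ 11-011✓ 11-110✓ 110-10✓ 1100-1✓ 11001-✓ 111-01✓ 111-10✓ 111-11✓ 1110-1✓ 11101-✓ 1111-1✓ 11111-✓
Round 2: --1011 -0-010 -01-10 -0101- -1-001✓ -1-011✓ -100-1✓ -11-01 -110-1✓ 00--10 00-11- 001-1- 01-0-1✓ 01-00- 1--010✓ 1--011✓ 1-001-✓ 1-1-10 1-10-1 1-101-✓ 10-0-0 10-01-✓ 101--0 1010-- 11--10 11-0-1✓ 11-01-✓ 111--1 111-1-
Round 3: -1-0-1 1--01-
PIs = {--1011, -0-010, -01-10, -0101-, -1-0-1, -10110, -11-01, 0-0110, 00--10, 00-11-, 001-1-, 01-00-, 1--01-, 1-1-10, 1-10-1, 10-0-0, 100101, 101--0, 1010--, 11--10, 111--1, 111-1-}
Coverage chart:
  m2: -0-010,00--10
  m6: 0-0110,00--10,00-11-
  m7: 00-11- ←essential
  m10: -0-010,-01-10,-0101-,00--10,001-1-
  m11: --1011,-0101-,001-1-
  m14: -01-10,00--10,00-11-,001-1-
  m15: 00-11-,001-1-
  m16: 01-00- ←essential
  m17: -1-0-1,01-00-
  m19: -1-0-1 ←essential
  m22: -10110,0-0110
  m24: 01-00- ←essential
  m25: -1-0-1,-11-01,01-00-
  m27: --1011,-1-0-1
  m29: -11-01 ←essential
  m32: 10-0-0 ←essential
  m34: -0-010,1--01-,10-0-0
  m35: 1--01- ←essential
  m37: 100101 ←essential
  m40: 10-0-0,101--0,1010--
  m41: 1-10-1,1010--
  m42: -0-010,-01-10,-0101-,1--01-,1-1-10,10-0-0,101--0,1010--
  m43: --1011,-0101-,1--01-,1-10-1,1010--
  m44: 101--0 ←essential
  m46: -01-10,1-1-10,101--0
  m49: -1-0-1 ←essential
  m50: 1--01-,11--10
  m51: -1-0-1,1--01-
  m54: -10110,11--10
  m57: -1-0-1,-11-01,1-10-1,111--1
  m58: 1--01-,1-1-10,11--10,111-1-
  m59: --1011,-1-0-1,1--01-,1-10-1,111--1,111-1-
  m61: -11-01,111--1
  m62: 1-1-10,11--10,111-1-
Essential: -1-0-1, -11-01, 00-11-, 01-00-, 1--01-, 10-0-0, 100101, 101--0

NO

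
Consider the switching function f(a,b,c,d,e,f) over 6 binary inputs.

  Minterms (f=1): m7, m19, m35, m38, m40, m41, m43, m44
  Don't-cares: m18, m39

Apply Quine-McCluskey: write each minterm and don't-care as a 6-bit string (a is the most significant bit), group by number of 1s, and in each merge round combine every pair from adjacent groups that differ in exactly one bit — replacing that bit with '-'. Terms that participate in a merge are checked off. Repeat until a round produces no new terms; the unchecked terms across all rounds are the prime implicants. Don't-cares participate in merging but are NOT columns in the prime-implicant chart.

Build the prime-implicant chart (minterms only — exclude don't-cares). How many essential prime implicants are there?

size-2^0 implicants → 000111(✓)  010010(✓)  010011(✓)  100011(✓)  100110(✓)  100111(✓)  101000(✓)  101001(✓)  101011(✓)  101100(✓)
size-2^1 implicants → -00111  01001-  10-011  100-11  10011-  101-00  1010-1  10100-
Unchecked terms (primes): -00111, 01001-, 10-011, 100-11, 10011-, 101-00, 1010-1, 10100-
Minterm coverage:
  m7 ⊆ -00111 [E]
  m19 ⊆ 01001- [E]
  m35 ⊆ 10-011,100-11
  m38 ⊆ 10011- [E]
  m40 ⊆ 101-00,10100-
  m41 ⊆ 1010-1,10100-
  m43 ⊆ 10-011,1010-1
  m44 ⊆ 101-00 [E]
E = {-00111, 01001-, 10011-, 101-00}

4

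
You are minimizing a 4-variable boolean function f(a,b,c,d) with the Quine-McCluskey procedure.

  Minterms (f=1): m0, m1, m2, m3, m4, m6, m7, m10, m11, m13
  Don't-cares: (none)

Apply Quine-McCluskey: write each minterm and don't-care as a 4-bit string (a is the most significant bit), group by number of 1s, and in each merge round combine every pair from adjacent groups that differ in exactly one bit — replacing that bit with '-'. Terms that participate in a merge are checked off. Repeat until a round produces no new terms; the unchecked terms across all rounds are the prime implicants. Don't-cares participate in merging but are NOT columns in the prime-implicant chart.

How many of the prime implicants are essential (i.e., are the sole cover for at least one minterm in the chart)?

5

[col 0] 0000*, 0001*, 0010*, 0011*, 0100*, 0110*, 0111*, 1010*, 1011*, 1101
[col 1] -010*, -011*, 0-00*, 0-10*, 0-11*, 00-0*, 00-1*, 000-*, 001-*, 01-0*, 011-*, 101-*
[col 2] -01-, 0--0, 0-1-, 00--
Prime implicants: -01-, 0--0, 0-1-, 00--, 1101
PI chart (minterm → PIs covering it):
  0 | 0--0,00--
  1 | 00--  (sole → essential)
  2 | -01-,0--0,0-1-,00--
  3 | -01-,0-1-,00--
  4 | 0--0  (sole → essential)
  6 | 0--0,0-1-
  7 | 0-1-  (sole → essential)
  10 | -01-  (sole → essential)
  11 | -01-  (sole → essential)
  13 | 1101  (sole → essential)
Essential prime implicants: -01-, 0--0, 0-1-, 00--, 1101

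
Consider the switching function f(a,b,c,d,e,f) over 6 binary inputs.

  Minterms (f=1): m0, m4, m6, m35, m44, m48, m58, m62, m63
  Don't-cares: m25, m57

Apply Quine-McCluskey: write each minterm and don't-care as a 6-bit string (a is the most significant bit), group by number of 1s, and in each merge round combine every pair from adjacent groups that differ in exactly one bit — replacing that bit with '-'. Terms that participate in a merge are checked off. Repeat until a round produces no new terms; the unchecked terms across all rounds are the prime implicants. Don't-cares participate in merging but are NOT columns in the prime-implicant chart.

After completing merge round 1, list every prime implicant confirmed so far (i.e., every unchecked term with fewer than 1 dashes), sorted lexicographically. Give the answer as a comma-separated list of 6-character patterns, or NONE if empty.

100011, 101100, 110000

[col 0] 000000*, 000100*, 000110*, 011001*, 100011, 101100, 110000, 111001*, 111010*, 111110*, 111111*
[col 1] -11001, 000-00, 0001-0, 111-10, 11111-
Prime implicants: -11001, 000-00, 0001-0, 100011, 101100, 110000, 111-10, 11111-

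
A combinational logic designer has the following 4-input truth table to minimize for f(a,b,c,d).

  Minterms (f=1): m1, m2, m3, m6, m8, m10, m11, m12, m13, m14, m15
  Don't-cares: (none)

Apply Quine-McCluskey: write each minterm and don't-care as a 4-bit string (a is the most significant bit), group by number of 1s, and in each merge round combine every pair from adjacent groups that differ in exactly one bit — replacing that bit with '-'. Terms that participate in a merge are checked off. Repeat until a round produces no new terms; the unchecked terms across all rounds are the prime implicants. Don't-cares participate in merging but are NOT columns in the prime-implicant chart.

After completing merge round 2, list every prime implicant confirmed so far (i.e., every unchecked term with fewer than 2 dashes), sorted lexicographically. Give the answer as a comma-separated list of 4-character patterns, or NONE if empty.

00-1

[col 0] 0001*, 0010*, 0011*, 0110*, 1000*, 1010*, 1011*, 1100*, 1101*, 1110*, 1111*
[col 1] -010*, -011*, -110*, 0-10*, 00-1, 001-*, 1-00*, 1-10*, 1-11*, 10-0*, 101-*, 11-0*, 11-1*, 110-*, 111-*
[col 2] --10, -01-, 1--0, 1-1-, 11--
Prime implicants: --10, -01-, 00-1, 1--0, 1-1-, 11--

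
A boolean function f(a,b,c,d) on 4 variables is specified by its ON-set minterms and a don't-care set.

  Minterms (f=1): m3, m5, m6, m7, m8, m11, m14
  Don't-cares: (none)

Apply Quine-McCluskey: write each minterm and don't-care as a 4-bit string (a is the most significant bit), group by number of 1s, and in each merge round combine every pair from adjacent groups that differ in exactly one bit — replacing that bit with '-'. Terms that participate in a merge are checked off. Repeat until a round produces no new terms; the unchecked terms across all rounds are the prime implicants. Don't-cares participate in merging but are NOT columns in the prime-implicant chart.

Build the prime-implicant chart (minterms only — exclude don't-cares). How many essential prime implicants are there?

size-2^0 implicants → 0011(✓)  0101(✓)  0110(✓)  0111(✓)  1000  1011(✓)  1110(✓)
size-2^1 implicants → -011  -110  0-11  01-1  011-
Unchecked terms (primes): -011, -110, 0-11, 01-1, 011-, 1000
Minterm coverage:
  m3 ⊆ -011,0-11
  m5 ⊆ 01-1 [E]
  m6 ⊆ -110,011-
  m7 ⊆ 0-11,01-1,011-
  m8 ⊆ 1000 [E]
  m11 ⊆ -011 [E]
  m14 ⊆ -110 [E]
E = {-011, -110, 01-1, 1000}

4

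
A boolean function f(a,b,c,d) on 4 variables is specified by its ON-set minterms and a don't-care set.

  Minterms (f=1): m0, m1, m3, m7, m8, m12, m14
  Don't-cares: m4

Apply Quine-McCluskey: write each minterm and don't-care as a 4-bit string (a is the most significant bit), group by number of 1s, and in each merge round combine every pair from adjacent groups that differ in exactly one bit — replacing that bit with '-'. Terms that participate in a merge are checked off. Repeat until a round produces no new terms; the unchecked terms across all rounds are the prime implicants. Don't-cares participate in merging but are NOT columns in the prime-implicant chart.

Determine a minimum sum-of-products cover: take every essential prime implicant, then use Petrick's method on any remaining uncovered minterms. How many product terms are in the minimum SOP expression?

4

[col 0] 0000*, 0001*, 0011*, 0100*, 0111*, 1000*, 1100*, 1110*
[col 1] -000*, -100*, 0-00*, 0-11, 00-1, 000-, 1-00*, 11-0
[col 2] --00
Prime implicants: --00, 0-11, 00-1, 000-, 11-0
PI chart (minterm → PIs covering it):
  0 | --00,000-
  1 | 00-1,000-
  3 | 0-11,00-1
  7 | 0-11  (sole → essential)
  8 | --00  (sole → essential)
  12 | --00,11-0
  14 | 11-0  (sole → essential)
Essential prime implicants: --00, 0-11, 11-0
Petrick residual → 00-1
Minimum SOP uses 4 PIs: c'd' + a'cd + a'b'd + abd'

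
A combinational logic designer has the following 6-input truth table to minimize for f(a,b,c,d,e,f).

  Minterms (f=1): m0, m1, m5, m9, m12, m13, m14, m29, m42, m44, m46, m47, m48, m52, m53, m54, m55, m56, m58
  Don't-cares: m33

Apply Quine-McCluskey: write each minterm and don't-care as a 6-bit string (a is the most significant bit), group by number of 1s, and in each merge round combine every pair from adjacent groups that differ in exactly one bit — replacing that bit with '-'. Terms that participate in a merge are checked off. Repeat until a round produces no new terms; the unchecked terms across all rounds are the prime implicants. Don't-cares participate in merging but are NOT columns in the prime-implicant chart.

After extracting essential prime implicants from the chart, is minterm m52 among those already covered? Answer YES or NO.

size-2^0 implicants → 000000(✓)  000001(✓)  000101(✓)  001001(✓)  001100(✓)  001101(✓)  001110(✓)  011101(✓)  100001(✓)  101010(✓)  101100(✓)  101110(✓)  101111(✓)  110000(✓)  110100(✓)  110101(✓)  110110(✓)  110111(✓)  111000(✓)  111010(✓)
size-2^1 implicants → -00001  -01100(✓)  -01110(✓)  0-1101  00-001(✓)  00-101(✓)  000-01(✓)  00000-  001-01(✓)  0011-0(✓)  00110-  1-1010  101-10  1011-0(✓)  10111-  11-000  110-00  1101-0(✓)  1101-1(✓)  11010-(✓)  11011-(✓)  1110-0
size-2^2 implicants → -011-0  00--01  1101--
Unchecked terms (primes): -00001, -011-0, 0-1101, 00--01, 00000-, 00110-, 1-1010, 101-10, 10111-, 11-000, 110-00, 1101--, 1110-0
Minterm coverage:
  m0 ⊆ 00000- [E]
  m1 ⊆ -00001,00--01,00000-
  m5 ⊆ 00--01 [E]
  m9 ⊆ 00--01 [E]
  m12 ⊆ -011-0,00110-
  m13 ⊆ 0-1101,00--01,00110-
  m14 ⊆ -011-0 [E]
  m29 ⊆ 0-1101 [E]
  m42 ⊆ 1-1010,101-10
  m44 ⊆ -011-0 [E]
  m46 ⊆ -011-0,101-10,10111-
  m47 ⊆ 10111- [E]
  m48 ⊆ 11-000,110-00
  m52 ⊆ 110-00,1101--
  m53 ⊆ 1101-- [E]
  m54 ⊆ 1101-- [E]
  m55 ⊆ 1101-- [E]
  m56 ⊆ 11-000,1110-0
  m58 ⊆ 1-1010,1110-0
E = {-011-0, 0-1101, 00--01, 00000-, 10111-, 1101--}

YES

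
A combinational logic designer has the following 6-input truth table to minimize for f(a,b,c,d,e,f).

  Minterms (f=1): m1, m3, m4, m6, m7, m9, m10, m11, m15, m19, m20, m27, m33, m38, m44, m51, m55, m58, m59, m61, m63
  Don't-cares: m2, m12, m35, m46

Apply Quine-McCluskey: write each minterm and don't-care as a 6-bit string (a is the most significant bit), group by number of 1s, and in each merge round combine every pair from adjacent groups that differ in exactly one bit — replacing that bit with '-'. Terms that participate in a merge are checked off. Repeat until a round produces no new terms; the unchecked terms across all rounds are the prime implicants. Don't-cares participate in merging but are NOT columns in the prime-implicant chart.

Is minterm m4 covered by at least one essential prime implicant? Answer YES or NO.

size-2^0 implicants → 000001(✓)  000010(✓)  000011(✓)  000100(✓)  000110(✓)  000111(✓)  001001(✓)  001010(✓)  001011(✓)  001100(✓)  001111(✓)  010011(✓)  010100(✓)  011011(✓)  100001(✓)  100011(✓)  100110(✓)  101100(✓)  101110(✓)  110011(✓)  110111(✓)  111010(✓)  111011(✓)  111101(✓)  111111(✓)
size-2^1 implicants → -00001(✓)  -00011(✓)  -00110  -01100  -10011(✓)  -11011(✓)  0-0011(✓)  0-0100  0-1011(✓)  00-001(✓)  00-010(✓)  00-011(✓)  00-100  00-111(✓)  000-10(✓)  000-11(✓)  0000-1(✓)  00001-(✓)  0001-0  00011-(✓)  001-11(✓)  0010-1(✓)  00101-(✓)  01-011(✓)  1-0011(✓)  10-110  1000-1(✓)  1011-0  11-011(✓)  11-111(✓)  110-11(✓)  111-11(✓)  11101-  1111-1
size-2^2 implicants → --0011  -000-1  -1-011  0--011  00--11  00-0-1  00-01-  000-1-  11--11
Unchecked terms (primes): --0011, -000-1, -00110, -01100, -1-011, 0--011, 0-0100, 00--11, 00-0-1, 00-01-, 00-100, 000-1-, 0001-0, 10-110, 1011-0, 11--11, 11101-, 1111-1
Minterm coverage:
  m1 ⊆ -000-1,00-0-1
  m3 ⊆ --0011,-000-1,0--011,00--11,00-0-1,00-01-,000-1-
  m4 ⊆ 0-0100,00-100,0001-0
  m6 ⊆ -00110,000-1-,0001-0
  m7 ⊆ 00--11,000-1-
  m9 ⊆ 00-0-1 [E]
  m10 ⊆ 00-01- [E]
  m11 ⊆ 0--011,00--11,00-0-1,00-01-
  m15 ⊆ 00--11 [E]
  m19 ⊆ --0011,-1-011,0--011
  m20 ⊆ 0-0100 [E]
  m27 ⊆ -1-011,0--011
  m33 ⊆ -000-1 [E]
  m38 ⊆ -00110,10-110
  m44 ⊆ -01100,1011-0
  m51 ⊆ --0011,-1-011,11--11
  m55 ⊆ 11--11 [E]
  m58 ⊆ 11101- [E]
  m59 ⊆ -1-011,11--11,11101-
  m61 ⊆ 1111-1 [E]
  m63 ⊆ 11--11,1111-1
E = {-000-1, 0-0100, 00--11, 00-0-1, 00-01-, 11--11, 11101-, 1111-1}

YES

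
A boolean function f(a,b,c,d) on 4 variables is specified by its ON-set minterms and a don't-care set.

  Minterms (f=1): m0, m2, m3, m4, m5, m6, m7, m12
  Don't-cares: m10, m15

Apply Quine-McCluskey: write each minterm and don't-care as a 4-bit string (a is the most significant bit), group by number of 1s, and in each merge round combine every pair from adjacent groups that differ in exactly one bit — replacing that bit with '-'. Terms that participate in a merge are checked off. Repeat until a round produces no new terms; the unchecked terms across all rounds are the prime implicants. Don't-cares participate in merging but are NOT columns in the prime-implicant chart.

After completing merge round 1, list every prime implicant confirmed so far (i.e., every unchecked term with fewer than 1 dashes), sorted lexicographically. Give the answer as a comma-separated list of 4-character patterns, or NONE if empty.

Round 0: 0000✓ 0010✓ 0011✓ 0100✓ 0101✓ 0110✓ 0111✓ 1010✓ 1100✓ 1111✓
Round 1: -010 -100 -111 0-00✓ 0-10✓ 0-11✓ 00-0✓ 001-✓ 01-0✓ 01-1✓ 010-✓ 011-✓
Round 2: 0--0 0-1- 01--
PIs = {-010, -100, -111, 0--0, 0-1-, 01--}

NONE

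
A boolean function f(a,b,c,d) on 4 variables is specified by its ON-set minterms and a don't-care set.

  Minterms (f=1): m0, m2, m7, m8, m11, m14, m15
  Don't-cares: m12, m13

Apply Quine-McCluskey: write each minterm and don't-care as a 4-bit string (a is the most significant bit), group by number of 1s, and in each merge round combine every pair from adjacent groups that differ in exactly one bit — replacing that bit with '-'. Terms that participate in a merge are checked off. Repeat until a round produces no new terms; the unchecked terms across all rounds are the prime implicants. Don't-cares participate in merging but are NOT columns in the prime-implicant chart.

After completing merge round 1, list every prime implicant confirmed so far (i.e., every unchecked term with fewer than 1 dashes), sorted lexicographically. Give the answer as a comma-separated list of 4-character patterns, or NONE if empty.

Round 0: 0000✓ 0010✓ 0111✓ 1000✓ 1011✓ 1100✓ 1101✓ 1110✓ 1111✓
Round 1: -000 -111 00-0 1-00 1-11 11-0✓ 11-1✓ 110-✓ 111-✓
Round 2: 11--
PIs = {-000, -111, 00-0, 1-00, 1-11, 11--}

NONE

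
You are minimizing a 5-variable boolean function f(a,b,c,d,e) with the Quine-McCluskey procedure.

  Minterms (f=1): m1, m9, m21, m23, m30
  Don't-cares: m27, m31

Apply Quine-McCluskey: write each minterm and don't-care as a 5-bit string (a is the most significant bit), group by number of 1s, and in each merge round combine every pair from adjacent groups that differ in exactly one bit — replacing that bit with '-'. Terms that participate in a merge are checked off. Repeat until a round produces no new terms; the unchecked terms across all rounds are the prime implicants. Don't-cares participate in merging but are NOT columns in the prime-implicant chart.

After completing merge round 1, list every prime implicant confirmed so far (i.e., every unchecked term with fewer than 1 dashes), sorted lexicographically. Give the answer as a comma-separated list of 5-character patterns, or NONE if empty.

NONE

Round 0: 00001✓ 01001✓ 10101✓ 10111✓ 11011✓ 11110✓ 11111✓
Round 1: 0-001 1-111 101-1 11-11 1111-
PIs = {0-001, 1-111, 101-1, 11-11, 1111-}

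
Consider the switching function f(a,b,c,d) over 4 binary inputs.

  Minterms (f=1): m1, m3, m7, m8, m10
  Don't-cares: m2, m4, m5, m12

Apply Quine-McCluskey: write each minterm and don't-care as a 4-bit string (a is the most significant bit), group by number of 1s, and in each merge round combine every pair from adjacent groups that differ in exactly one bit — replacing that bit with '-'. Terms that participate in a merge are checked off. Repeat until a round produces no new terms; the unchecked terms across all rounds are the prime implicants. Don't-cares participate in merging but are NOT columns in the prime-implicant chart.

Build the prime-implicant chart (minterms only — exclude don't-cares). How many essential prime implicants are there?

1

[col 0] 0001*, 0010*, 0011*, 0100*, 0101*, 0111*, 1000*, 1010*, 1100*
[col 1] -010, -100, 0-01*, 0-11*, 00-1*, 001-, 01-1*, 010-, 1-00, 10-0
[col 2] 0--1
Prime implicants: -010, -100, 0--1, 001-, 010-, 1-00, 10-0
PI chart (minterm → PIs covering it):
  1 | 0--1  (sole → essential)
  3 | 0--1,001-
  7 | 0--1  (sole → essential)
  8 | 1-00,10-0
  10 | -010,10-0
Essential prime implicants: 0--1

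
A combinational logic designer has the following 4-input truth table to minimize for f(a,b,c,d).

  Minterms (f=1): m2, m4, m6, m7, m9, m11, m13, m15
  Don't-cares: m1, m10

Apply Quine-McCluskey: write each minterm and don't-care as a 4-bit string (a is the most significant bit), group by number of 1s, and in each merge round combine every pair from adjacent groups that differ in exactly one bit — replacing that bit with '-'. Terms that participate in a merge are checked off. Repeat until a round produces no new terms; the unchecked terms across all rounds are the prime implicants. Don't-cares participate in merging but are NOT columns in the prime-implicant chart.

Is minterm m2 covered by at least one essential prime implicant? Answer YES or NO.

Round 0: 0001✓ 0010✓ 0100✓ 0110✓ 0111✓ 1001✓ 1010✓ 1011✓ 1101✓ 1111✓
Round 1: -001 -010 -111 0-10 01-0 011- 1-01✓ 1-11✓ 10-1✓ 101- 11-1✓
Round 2: 1--1
PIs = {-001, -010, -111, 0-10, 01-0, 011-, 1--1, 101-}
Coverage chart:
  m2: -010,0-10
  m4: 01-0 ←essential
  m6: 0-10,01-0,011-
  m7: -111,011-
  m9: -001,1--1
  m11: 1--1,101-
  m13: 1--1 ←essential
  m15: -111,1--1
Essential: 01-0, 1--1

NO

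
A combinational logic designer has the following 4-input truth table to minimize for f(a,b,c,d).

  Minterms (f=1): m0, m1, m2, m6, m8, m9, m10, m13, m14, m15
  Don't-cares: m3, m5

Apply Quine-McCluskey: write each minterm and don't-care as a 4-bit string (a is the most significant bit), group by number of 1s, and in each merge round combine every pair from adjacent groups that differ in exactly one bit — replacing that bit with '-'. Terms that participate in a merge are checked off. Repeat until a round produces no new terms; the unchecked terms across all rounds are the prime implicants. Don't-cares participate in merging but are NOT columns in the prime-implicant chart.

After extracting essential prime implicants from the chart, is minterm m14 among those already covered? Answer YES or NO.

Round 0: 0000✓ 0001✓ 0010✓ 0011✓ 0101✓ 0110✓ 1000✓ 1001✓ 1010✓ 1101✓ 1110✓ 1111✓
Round 1: -000✓ -001✓ -010✓ -101✓ -110✓ 0-01✓ 0-10✓ 00-0✓ 00-1✓ 000-✓ 001-✓ 1-01✓ 1-10✓ 10-0✓ 100-✓ 11-1 111-
Round 2: --01 --10 -0-0 -00- 00--
PIs = {--01, --10, -0-0, -00-, 00--, 11-1, 111-}
Coverage chart:
  m0: -0-0,-00-,00--
  m1: --01,-00-,00--
  m2: --10,-0-0,00--
  m6: --10 ←essential
  m8: -0-0,-00-
  m9: --01,-00-
  m10: --10,-0-0
  m13: --01,11-1
  m14: --10,111-
  m15: 11-1,111-
Essential: --10

YES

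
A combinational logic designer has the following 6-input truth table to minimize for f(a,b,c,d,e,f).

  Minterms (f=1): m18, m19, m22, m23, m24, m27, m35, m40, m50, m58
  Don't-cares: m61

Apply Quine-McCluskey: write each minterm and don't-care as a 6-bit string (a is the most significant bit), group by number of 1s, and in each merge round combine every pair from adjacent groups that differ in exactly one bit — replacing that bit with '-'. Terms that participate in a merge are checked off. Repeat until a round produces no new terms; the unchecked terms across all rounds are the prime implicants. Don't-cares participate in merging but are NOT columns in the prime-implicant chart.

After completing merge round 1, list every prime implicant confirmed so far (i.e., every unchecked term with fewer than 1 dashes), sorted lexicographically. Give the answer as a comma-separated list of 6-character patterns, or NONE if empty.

011000, 100011, 101000, 111101

[col 0] 010010*, 010011*, 010110*, 010111*, 011000, 011011*, 100011, 101000, 110010*, 111010*, 111101
[col 1] -10010, 01-011, 010-10*, 010-11*, 01001-*, 01011-*, 11-010
[col 2] 010-1-
Prime implicants: -10010, 01-011, 010-1-, 011000, 100011, 101000, 11-010, 111101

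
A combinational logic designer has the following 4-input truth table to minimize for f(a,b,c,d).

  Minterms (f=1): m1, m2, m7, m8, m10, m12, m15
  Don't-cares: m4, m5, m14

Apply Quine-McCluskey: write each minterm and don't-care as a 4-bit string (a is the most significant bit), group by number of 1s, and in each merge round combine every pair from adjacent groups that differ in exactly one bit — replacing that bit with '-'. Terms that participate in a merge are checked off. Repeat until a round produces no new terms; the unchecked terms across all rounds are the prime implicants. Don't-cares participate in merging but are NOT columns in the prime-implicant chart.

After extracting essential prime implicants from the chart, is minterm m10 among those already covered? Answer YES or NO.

size-2^0 implicants → 0001(✓)  0010(✓)  0100(✓)  0101(✓)  0111(✓)  1000(✓)  1010(✓)  1100(✓)  1110(✓)  1111(✓)
size-2^1 implicants → -010  -100  -111  0-01  01-1  010-  1-00(✓)  1-10(✓)  10-0(✓)  11-0(✓)  111-
size-2^2 implicants → 1--0
Unchecked terms (primes): -010, -100, -111, 0-01, 01-1, 010-, 1--0, 111-
Minterm coverage:
  m1 ⊆ 0-01 [E]
  m2 ⊆ -010 [E]
  m7 ⊆ -111,01-1
  m8 ⊆ 1--0 [E]
  m10 ⊆ -010,1--0
  m12 ⊆ -100,1--0
  m15 ⊆ -111,111-
E = {-010, 0-01, 1--0}

YES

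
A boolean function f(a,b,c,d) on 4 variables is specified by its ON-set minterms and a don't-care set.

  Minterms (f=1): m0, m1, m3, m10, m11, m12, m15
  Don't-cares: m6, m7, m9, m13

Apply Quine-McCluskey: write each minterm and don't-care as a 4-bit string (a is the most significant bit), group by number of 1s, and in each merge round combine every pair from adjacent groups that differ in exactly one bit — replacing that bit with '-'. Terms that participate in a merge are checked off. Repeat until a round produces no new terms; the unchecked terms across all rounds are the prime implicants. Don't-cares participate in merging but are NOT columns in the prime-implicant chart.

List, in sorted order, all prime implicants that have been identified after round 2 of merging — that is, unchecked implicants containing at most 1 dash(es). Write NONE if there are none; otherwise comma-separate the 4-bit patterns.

size-2^0 implicants → 0000(✓)  0001(✓)  0011(✓)  0110(✓)  0111(✓)  1001(✓)  1010(✓)  1011(✓)  1100(✓)  1101(✓)  1111(✓)
size-2^1 implicants → -001(✓)  -011(✓)  -111(✓)  0-11(✓)  00-1(✓)  000-  011-  1-01(✓)  1-11(✓)  10-1(✓)  101-  11-1(✓)  110-
size-2^2 implicants → --11  -0-1  1--1
Unchecked terms (primes): --11, -0-1, 000-, 011-, 1--1, 101-, 110-

000-, 011-, 101-, 110-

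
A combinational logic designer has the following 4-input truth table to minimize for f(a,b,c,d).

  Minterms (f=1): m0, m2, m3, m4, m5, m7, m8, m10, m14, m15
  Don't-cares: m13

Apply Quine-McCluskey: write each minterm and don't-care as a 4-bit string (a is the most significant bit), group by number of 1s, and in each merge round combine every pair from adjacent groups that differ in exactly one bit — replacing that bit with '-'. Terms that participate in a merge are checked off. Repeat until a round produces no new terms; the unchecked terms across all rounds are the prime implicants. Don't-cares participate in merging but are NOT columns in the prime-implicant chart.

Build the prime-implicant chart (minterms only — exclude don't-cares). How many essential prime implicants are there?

Round 0: 0000✓ 0010✓ 0011✓ 0100✓ 0101✓ 0111✓ 1000✓ 1010✓ 1101✓ 1110✓ 1111✓
Round 1: -000✓ -010✓ -101✓ -111✓ 0-00 0-11 00-0✓ 001- 01-1✓ 010- 1-10 10-0✓ 11-1✓ 111-
Round 2: -0-0 -1-1
PIs = {-0-0, -1-1, 0-00, 0-11, 001-, 010-, 1-10, 111-}
Coverage chart:
  m0: -0-0,0-00
  m2: -0-0,001-
  m3: 0-11,001-
  m4: 0-00,010-
  m5: -1-1,010-
  m7: -1-1,0-11
  m8: -0-0 ←essential
  m10: -0-0,1-10
  m14: 1-10,111-
  m15: -1-1,111-
Essential: -0-0

1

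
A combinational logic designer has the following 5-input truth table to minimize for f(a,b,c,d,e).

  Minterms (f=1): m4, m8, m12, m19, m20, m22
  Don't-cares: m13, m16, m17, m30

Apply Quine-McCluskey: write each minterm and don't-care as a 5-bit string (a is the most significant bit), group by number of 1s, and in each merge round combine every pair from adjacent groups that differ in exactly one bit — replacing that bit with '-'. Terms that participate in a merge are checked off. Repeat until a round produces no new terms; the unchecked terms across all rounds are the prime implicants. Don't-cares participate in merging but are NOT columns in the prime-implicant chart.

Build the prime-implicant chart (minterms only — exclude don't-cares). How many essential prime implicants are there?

2

size-2^0 implicants → 00100(✓)  01000(✓)  01100(✓)  01101(✓)  10000(✓)  10001(✓)  10011(✓)  10100(✓)  10110(✓)  11110(✓)
size-2^1 implicants → -0100  0-100  01-00  0110-  1-110  10-00  100-1  1000-  101-0
Unchecked terms (primes): -0100, 0-100, 01-00, 0110-, 1-110, 10-00, 100-1, 1000-, 101-0
Minterm coverage:
  m4 ⊆ -0100,0-100
  m8 ⊆ 01-00 [E]
  m12 ⊆ 0-100,01-00,0110-
  m19 ⊆ 100-1 [E]
  m20 ⊆ -0100,10-00,101-0
  m22 ⊆ 1-110,101-0
E = {01-00, 100-1}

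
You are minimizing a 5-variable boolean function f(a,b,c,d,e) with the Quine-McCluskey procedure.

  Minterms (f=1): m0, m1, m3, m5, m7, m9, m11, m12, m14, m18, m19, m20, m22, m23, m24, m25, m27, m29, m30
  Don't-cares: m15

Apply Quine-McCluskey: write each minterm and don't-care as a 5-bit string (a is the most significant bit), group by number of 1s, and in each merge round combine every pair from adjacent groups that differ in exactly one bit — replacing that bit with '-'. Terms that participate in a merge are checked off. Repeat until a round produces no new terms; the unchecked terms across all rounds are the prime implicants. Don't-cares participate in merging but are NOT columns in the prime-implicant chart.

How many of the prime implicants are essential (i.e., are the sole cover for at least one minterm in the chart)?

[col 0] 00000*, 00001*, 00011*, 00101*, 00111*, 01001*, 01011*, 01100*, 01110*, 01111*, 10010*, 10011*, 10100*, 10110*, 10111*, 11000*, 11001*, 11011*, 11101*, 11110*
[col 1] -0011*, -0111*, -1001*, -1011*, -1110, 0-001*, 0-011*, 0-111*, 00-01*, 00-11*, 000-1*, 0000-, 001-1*, 01-11*, 010-1*, 011-0, 0111-, 1-011*, 1-110, 10-10*, 10-11*, 1001-*, 101-0, 1011-*, 11-01, 110-1*, 1100-
[col 2] --011, -0-11, -10-1, 0--11, 0-0-1, 00--1, 10-1-
Prime implicants: --011, -0-11, -10-1, -1110, 0--11, 0-0-1, 00--1, 0000-, 011-0, 0111-, 1-110, 10-1-, 101-0, 11-01, 1100-
PI chart (minterm → PIs covering it):
  0 | 0000-  (sole → essential)
  1 | 0-0-1,00--1,0000-
  3 | --011,-0-11,0--11,0-0-1,00--1
  5 | 00--1  (sole → essential)
  7 | -0-11,0--11,00--1
  9 | -10-1,0-0-1
  11 | --011,-10-1,0--11,0-0-1
  12 | 011-0  (sole → essential)
  14 | -1110,011-0,0111-
  18 | 10-1-  (sole → essential)
  19 | --011,-0-11,10-1-
  20 | 101-0  (sole → essential)
  22 | 1-110,10-1-,101-0
  23 | -0-11,10-1-
  24 | 1100-  (sole → essential)
  25 | -10-1,11-01,1100-
  27 | --011,-10-1
  29 | 11-01  (sole → essential)
  30 | -1110,1-110
Essential prime implicants: 00--1, 0000-, 011-0, 10-1-, 101-0, 11-01, 1100-

7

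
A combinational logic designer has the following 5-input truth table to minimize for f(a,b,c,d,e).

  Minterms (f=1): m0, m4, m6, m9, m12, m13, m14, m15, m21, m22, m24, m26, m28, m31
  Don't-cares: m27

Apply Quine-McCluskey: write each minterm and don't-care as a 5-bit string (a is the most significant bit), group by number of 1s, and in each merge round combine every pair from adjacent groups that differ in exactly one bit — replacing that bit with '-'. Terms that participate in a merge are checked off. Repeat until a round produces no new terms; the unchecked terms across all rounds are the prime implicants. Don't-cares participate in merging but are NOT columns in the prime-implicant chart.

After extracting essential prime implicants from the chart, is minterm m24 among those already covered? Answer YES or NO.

size-2^0 implicants → 00000(✓)  00100(✓)  00110(✓)  01001(✓)  01100(✓)  01101(✓)  01110(✓)  01111(✓)  10101  10110(✓)  11000(✓)  11010(✓)  11011(✓)  11100(✓)  11111(✓)
size-2^1 implicants → -0110  -1100  -1111  0-100(✓)  0-110(✓)  00-00  001-0(✓)  01-01  011-0(✓)  011-1(✓)  0110-(✓)  0111-(✓)  11-00  11-11  110-0  1101-
size-2^2 implicants → 0-1-0  011--
Unchecked terms (primes): -0110, -1100, -1111, 0-1-0, 00-00, 01-01, 011--, 10101, 11-00, 11-11, 110-0, 1101-
Minterm coverage:
  m0 ⊆ 00-00 [E]
  m4 ⊆ 0-1-0,00-00
  m6 ⊆ -0110,0-1-0
  m9 ⊆ 01-01 [E]
  m12 ⊆ -1100,0-1-0,011--
  m13 ⊆ 01-01,011--
  m14 ⊆ 0-1-0,011--
  m15 ⊆ -1111,011--
  m21 ⊆ 10101 [E]
  m22 ⊆ -0110 [E]
  m24 ⊆ 11-00,110-0
  m26 ⊆ 110-0,1101-
  m28 ⊆ -1100,11-00
  m31 ⊆ -1111,11-11
E = {-0110, 00-00, 01-01, 10101}

NO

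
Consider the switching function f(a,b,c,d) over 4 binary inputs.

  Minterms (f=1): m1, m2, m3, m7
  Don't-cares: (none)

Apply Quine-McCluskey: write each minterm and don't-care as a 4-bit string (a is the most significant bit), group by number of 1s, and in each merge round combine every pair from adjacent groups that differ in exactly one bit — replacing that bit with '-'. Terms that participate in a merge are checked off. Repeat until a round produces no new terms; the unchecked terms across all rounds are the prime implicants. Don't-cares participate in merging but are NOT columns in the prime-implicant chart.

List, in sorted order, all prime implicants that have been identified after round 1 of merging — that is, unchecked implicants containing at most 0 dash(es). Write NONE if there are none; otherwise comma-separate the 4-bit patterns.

NONE

[col 0] 0001*, 0010*, 0011*, 0111*
[col 1] 0-11, 00-1, 001-
Prime implicants: 0-11, 00-1, 001-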